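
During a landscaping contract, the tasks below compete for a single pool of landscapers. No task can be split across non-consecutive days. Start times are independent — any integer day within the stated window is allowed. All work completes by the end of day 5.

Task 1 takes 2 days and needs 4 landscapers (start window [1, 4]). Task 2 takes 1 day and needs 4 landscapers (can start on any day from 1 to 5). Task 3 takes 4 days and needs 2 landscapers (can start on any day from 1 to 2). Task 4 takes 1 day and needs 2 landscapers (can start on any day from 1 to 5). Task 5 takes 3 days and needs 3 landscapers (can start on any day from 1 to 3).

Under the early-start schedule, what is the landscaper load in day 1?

At early start, day 1 has: Task 1, Task 2, Task 3, Task 4, Task 5.
Demand: 4 + 4 + 2 + 2 + 3 = 15.

15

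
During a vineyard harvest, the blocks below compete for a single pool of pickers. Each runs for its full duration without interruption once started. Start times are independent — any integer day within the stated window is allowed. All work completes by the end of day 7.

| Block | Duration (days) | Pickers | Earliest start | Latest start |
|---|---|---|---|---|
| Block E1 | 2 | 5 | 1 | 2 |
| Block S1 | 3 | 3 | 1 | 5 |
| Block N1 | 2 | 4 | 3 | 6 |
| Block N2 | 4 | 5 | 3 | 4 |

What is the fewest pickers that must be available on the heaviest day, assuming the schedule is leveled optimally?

Early-start (Block E1@1, Block S1@1, Block N1@3, Block N2@3) gives peak 12: d1:8  d2:8  d3:12  d4:9  d5:5  d6:5  d7:0.
Shift Block N2→4.
Schedule Block E1@1, Block S1@1, Block N1@3, Block N2@4: d1:8  d2:8  d3:7  d4:9  d5:5  d6:5  d7:5 — peak 9.

9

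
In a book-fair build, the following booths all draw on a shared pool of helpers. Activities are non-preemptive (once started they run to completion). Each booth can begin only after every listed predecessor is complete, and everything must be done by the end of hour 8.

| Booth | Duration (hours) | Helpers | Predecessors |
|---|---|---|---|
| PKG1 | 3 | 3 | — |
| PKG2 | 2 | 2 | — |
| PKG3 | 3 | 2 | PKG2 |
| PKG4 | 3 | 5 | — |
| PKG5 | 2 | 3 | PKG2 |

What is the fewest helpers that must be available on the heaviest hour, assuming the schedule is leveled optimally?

5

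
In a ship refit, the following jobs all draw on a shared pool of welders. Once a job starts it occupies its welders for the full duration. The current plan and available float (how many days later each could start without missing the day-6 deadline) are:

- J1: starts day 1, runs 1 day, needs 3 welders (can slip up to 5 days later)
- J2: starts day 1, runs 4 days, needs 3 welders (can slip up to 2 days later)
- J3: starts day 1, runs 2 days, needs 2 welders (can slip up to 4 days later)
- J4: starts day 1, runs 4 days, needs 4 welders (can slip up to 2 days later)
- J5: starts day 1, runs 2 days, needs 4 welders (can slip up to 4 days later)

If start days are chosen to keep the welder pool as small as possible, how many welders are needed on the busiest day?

Early-start (J1@1, J2@1, J3@1, J4@1, J5@1) gives peak 16: d1:16  d2:13  d3:7  d4:7  d5:0  d6:0.
Shift J4→3, J5→5.
Schedule J1@1, J2@1, J3@1, J4@3, J5@5: d1:8  d2:5  d3:7  d4:7  d5:8  d6:8 — peak 8.
Total welder-days = 43 over 6 days ⇒ peak ≥ ⌈43/6⌉ = 8, so 8 is optimal.

8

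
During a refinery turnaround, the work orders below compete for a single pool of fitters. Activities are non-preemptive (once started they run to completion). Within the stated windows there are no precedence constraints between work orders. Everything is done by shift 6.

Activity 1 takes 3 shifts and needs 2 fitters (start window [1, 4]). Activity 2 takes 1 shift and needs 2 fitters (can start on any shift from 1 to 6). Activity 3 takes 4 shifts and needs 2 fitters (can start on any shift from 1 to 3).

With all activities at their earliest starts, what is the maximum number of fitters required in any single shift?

Early-start schedule: Activity 1@1, Activity 2@1, Activity 3@1.
Load per shift: shift 1: 6, shift 2: 4, shift 3: 4, shift 4: 2, shift 5: 0, shift 6: 0.
Peak is 6.

6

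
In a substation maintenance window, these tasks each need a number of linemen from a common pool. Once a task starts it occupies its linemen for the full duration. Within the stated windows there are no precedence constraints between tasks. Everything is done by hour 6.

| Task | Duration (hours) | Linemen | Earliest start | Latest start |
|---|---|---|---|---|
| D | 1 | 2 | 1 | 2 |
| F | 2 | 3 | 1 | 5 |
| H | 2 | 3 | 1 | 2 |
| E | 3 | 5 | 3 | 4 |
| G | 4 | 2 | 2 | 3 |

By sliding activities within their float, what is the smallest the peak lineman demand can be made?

Early-start (D@1, F@1, H@1, E@3, G@2) gives peak 8: h1:8  h2:8  h3:7  h4:7  h5:7  h6:0.
Shift H→2, E→4, G→3.
Schedule D@1, F@1, H@2, E@4, G@3: h1:5  h2:6  h3:5  h4:7  h5:7  h6:7 — peak 7.
Total lineman-hours = 37 over 6 hours ⇒ peak ≥ ⌈37/6⌉ = 7, so 7 is optimal.

7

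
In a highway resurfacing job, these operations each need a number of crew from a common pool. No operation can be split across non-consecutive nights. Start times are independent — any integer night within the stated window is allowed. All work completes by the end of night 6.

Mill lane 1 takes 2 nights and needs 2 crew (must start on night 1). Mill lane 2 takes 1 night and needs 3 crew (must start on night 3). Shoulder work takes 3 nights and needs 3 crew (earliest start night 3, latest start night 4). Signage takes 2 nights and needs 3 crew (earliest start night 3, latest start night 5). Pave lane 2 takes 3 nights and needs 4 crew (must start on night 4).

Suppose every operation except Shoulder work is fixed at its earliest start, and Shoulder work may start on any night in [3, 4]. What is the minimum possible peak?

Shoulder work@3: n1:2  n2:2  n3:9  n4:10  n5:7  n6:4 → peak 10
Shoulder work@4: n1:2  n2:2  n3:6  n4:10  n5:7  n6:7 → peak 10
Best is Shoulder work@3, peak 10.

10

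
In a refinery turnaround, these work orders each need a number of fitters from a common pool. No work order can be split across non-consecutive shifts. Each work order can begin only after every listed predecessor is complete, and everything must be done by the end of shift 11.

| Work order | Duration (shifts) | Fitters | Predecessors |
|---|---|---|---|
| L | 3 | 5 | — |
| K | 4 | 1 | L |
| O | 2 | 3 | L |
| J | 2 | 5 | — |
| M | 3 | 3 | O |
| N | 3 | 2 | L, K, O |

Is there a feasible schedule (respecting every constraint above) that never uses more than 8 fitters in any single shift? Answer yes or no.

Schedule L@1, K@4, O@4, J@6, M@8, N@8: s1:5  s2:5  s3:5  s4:4  s5:4  s6:6  s7:6  s8:5  s9:5  s10:5  s11:0 — peak 6 ≤ 8.

yes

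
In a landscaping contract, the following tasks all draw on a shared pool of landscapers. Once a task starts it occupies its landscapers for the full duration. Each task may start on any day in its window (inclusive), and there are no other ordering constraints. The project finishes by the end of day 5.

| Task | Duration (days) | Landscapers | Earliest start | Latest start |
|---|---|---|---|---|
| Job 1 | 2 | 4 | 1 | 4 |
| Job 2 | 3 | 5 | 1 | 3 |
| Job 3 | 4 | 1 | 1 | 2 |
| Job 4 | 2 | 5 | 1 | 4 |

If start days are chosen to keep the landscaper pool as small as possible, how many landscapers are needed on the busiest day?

Early-start (Job 1@1, Job 2@1, Job 3@1, Job 4@1) gives peak 15: d1:15  d2:15  d3:6  d4:1  d5:0.
Shift Job 4→4.
Schedule Job 1@1, Job 2@1, Job 3@1, Job 4@4: d1:10  d2:10  d3:6  d4:6  d5:5 — peak 10.

10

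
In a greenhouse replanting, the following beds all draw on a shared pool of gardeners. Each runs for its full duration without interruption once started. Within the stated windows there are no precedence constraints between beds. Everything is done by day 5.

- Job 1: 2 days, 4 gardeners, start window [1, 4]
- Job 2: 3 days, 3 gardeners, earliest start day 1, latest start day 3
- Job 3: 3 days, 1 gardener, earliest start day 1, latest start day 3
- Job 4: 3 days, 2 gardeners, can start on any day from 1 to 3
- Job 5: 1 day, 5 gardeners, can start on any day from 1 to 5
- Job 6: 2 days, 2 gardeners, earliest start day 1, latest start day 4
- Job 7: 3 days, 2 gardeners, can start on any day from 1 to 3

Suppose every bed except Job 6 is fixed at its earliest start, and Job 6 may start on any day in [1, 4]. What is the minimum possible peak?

17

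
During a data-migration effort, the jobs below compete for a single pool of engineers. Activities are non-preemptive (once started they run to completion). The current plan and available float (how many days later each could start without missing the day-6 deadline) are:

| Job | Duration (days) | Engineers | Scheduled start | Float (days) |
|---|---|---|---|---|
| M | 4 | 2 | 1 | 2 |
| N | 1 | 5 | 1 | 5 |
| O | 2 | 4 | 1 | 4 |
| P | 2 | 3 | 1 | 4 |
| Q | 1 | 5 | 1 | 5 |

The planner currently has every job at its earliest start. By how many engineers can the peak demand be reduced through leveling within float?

13

Early-start peak: d1:19  d2:9  d3:2  d4:2  d5:0  d6:0 ⇒ 19.
Leveled (M@1, N@5, O@1, P@3, Q@6): d1:6  d2:6  d3:5  d4:5  d5:5  d6:5 ⇒ 6.
Reduction 19 − 6 = 13.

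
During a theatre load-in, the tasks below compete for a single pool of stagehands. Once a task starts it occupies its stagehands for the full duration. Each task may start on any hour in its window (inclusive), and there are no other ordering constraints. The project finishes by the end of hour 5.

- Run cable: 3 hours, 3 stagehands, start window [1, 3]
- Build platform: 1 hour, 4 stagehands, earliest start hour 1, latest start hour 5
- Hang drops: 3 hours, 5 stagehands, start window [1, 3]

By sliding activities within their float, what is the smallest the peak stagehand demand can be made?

Early-start (Run cable@1, Build platform@1, Hang drops@1) gives peak 12: h1:12  h2:8  h3:8  h4:0  h5:0.
Shift Hang drops→2.
Schedule Run cable@1, Build platform@1, Hang drops@2: h1:7  h2:8  h3:8  h4:5  h5:0 — peak 8.

8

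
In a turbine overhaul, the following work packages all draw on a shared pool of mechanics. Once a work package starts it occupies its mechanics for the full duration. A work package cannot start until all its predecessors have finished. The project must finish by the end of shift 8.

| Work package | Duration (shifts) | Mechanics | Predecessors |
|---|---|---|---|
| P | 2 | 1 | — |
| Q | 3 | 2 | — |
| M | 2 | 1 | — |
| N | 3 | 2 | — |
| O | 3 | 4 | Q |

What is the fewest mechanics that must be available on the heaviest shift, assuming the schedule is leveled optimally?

4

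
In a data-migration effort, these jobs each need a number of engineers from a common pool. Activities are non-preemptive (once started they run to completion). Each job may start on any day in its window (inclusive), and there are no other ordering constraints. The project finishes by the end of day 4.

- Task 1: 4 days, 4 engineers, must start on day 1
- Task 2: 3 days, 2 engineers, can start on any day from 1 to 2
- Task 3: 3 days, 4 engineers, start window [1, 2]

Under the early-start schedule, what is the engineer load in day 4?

At early start, day 4 has: Task 1.
Demand: 4 = 4.

4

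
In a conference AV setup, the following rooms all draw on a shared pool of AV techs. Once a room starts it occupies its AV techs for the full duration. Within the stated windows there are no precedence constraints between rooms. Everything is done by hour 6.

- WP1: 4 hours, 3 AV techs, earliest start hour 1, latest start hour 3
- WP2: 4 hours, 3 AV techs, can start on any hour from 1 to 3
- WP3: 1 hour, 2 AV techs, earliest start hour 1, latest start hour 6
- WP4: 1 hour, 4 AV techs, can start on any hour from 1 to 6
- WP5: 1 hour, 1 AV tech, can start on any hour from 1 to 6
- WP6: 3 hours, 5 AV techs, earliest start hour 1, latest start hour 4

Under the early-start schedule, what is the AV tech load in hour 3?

At early start, hour 3 has: WP1, WP2, WP6.
Demand: 3 + 3 + 5 = 11.

11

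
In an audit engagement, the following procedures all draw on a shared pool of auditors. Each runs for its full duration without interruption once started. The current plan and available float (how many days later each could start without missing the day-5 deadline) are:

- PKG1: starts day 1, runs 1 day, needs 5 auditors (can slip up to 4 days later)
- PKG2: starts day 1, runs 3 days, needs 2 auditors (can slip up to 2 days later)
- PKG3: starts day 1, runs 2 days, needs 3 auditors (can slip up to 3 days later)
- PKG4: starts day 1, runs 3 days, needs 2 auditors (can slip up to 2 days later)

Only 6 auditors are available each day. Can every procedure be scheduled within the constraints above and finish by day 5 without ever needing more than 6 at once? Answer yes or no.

no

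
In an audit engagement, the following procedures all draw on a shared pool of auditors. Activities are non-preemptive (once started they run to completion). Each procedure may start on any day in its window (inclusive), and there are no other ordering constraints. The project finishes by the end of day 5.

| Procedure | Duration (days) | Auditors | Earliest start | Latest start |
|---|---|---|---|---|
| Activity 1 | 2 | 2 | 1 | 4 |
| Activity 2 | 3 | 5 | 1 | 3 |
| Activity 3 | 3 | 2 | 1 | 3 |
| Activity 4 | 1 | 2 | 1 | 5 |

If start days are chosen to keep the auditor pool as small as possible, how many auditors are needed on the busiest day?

Early-start (Activity 1@1, Activity 2@1, Activity 3@1, Activity 4@1) gives peak 11: d1:11  d2:9  d3:7  d4:0  d5:0.
Shift Activity 3→3, Activity 4→4.
Schedule Activity 1@1, Activity 2@1, Activity 3@3, Activity 4@4: d1:7  d2:7  d3:7  d4:4  d5:2 — peak 7.

7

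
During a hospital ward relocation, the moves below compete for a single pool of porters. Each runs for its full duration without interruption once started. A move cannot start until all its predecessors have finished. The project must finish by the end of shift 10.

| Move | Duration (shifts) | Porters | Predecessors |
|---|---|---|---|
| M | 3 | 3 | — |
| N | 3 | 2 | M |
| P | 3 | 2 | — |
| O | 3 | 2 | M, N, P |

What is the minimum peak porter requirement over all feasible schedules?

Early-start (M@1, N@4, P@1, O@7) gives peak 5: s1:5  s2:5  s3:5  s4:2  s5:2  s6:2  s7:2  s8:2  s9:2  s10:0.
Shift P→4.
Schedule M@1, N@4, P@4, O@7: s1:3  s2:3  s3:3  s4:4  s5:4  s6:4  s7:2  s8:2  s9:2  s10:0 — peak 4.
No arrangement of the 19 feasible schedules does better.

4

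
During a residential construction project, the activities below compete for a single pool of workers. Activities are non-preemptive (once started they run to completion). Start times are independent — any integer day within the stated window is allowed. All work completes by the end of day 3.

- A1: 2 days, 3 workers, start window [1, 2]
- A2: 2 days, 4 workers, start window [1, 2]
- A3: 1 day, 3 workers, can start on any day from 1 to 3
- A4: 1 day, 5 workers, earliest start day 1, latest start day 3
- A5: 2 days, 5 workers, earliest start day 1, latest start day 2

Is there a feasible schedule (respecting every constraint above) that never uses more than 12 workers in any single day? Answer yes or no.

yes

Schedule A1@1, A2@1, A3@1, A4@3, A5@2: d1:10  d2:12  d3:10 — peak 12 ≤ 12.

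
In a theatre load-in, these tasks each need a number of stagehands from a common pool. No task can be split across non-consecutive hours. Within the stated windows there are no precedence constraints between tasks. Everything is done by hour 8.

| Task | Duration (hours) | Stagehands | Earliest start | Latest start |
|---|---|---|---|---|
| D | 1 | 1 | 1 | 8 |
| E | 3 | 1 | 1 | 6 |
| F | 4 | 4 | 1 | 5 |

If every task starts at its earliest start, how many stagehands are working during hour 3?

5

At early start, hour 3 has: E, F.
Demand: 1 + 4 = 5.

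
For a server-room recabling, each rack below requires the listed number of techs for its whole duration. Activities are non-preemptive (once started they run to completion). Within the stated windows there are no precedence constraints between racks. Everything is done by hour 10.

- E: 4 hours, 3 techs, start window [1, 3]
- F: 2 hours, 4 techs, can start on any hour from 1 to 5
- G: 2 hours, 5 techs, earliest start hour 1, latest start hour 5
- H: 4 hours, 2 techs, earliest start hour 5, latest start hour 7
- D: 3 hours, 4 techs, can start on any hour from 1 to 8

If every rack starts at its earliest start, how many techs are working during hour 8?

At early start, hour 8 has: H.
Demand: 2 = 2.

2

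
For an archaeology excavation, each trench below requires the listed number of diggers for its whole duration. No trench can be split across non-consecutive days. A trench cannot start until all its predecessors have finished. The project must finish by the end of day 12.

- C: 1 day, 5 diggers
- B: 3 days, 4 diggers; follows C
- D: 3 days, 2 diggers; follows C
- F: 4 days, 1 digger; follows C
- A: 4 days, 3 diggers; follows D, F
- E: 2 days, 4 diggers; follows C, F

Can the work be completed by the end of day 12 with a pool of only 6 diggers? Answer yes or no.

Schedule C@1, B@2, D@5, F@2, A@8, E@6: d1:5  d2:5  d3:5  d4:5  d5:3  d6:6  d7:6  d8:3  d9:3  d10:3  d11:3  d12:0 — peak 6 ≤ 6.

yes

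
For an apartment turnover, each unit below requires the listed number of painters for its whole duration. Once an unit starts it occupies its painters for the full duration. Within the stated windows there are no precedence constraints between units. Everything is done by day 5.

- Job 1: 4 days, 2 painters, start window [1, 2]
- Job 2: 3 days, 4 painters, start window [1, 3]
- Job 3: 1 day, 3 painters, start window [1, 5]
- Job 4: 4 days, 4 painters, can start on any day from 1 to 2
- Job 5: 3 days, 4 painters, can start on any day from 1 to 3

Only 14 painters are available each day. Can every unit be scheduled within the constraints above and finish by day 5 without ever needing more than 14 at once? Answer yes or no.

yes

Schedule Job 1@1, Job 2@1, Job 3@1, Job 4@1, Job 5@2: d1:13  d2:14  d3:14  d4:10  d5:0 — peak 14 ≤ 14.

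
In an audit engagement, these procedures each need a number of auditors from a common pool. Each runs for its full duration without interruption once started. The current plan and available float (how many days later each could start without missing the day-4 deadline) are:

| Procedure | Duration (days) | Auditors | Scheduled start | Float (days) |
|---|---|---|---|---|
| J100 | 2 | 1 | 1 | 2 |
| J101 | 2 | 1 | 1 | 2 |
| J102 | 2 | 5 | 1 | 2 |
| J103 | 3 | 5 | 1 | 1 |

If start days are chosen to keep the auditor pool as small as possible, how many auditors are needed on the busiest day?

Early-start (J100@1, J101@1, J102@1, J103@1) gives peak 12: d1:12  d2:12  d3:5  d4:0.
Shift J102→3.
Schedule J100@1, J101@1, J102@3, J103@1: d1:7  d2:7  d3:10  d4:5 — peak 10.

10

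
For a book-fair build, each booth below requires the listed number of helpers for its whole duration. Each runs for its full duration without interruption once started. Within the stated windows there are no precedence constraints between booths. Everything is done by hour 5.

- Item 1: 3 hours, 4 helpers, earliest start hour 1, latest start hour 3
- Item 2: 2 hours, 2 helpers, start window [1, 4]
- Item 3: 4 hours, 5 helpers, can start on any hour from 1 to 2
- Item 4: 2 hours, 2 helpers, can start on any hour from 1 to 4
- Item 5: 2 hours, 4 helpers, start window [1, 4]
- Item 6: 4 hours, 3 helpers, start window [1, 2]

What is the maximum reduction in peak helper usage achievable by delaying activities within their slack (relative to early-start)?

Early-start peak: h1:20  h2:20  h3:12  h4:8  h5:0 ⇒ 20.
Leveled (Item 1@1, Item 2@1, Item 3@1, Item 4@3, Item 5@4, Item 6@1): h1:14  h2:14  h3:14  h4:14  h5:4 ⇒ 14.
Reduction 20 − 14 = 6.

6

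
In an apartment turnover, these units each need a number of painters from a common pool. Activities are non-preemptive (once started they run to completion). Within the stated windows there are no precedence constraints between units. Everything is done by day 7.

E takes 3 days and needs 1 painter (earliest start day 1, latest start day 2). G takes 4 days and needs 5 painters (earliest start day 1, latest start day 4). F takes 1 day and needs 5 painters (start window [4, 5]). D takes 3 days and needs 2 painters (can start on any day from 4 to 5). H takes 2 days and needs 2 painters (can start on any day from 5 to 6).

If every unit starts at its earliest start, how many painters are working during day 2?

6

At early start, day 2 has: E, G.
Demand: 1 + 5 = 6.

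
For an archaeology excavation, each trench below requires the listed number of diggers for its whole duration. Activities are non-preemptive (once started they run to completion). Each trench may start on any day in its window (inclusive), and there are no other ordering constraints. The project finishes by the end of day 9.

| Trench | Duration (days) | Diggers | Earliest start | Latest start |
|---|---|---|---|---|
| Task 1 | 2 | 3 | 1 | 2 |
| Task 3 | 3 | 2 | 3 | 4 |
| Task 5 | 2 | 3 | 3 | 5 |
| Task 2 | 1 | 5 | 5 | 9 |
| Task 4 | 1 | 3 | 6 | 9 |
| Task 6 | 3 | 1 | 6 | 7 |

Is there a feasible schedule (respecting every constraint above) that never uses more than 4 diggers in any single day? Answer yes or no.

The minimum achievable peak is 5; 4 < 5, so no feasible schedule stays within the cap.

no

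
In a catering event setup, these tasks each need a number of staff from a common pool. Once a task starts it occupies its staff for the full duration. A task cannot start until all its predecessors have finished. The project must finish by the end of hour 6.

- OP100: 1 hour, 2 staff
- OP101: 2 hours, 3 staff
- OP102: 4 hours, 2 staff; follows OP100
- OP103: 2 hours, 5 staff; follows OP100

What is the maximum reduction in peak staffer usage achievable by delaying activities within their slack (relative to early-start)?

Early-start peak: h1:5  h2:10  h3:7  h4:2  h5:2  h6:0 ⇒ 10.
Leveled (OP100@1, OP101@1, OP102@2, OP103@3): h1:5  h2:5  h3:7  h4:7  h5:2  h6:0 ⇒ 7.
Reduction 10 − 7 = 3.

3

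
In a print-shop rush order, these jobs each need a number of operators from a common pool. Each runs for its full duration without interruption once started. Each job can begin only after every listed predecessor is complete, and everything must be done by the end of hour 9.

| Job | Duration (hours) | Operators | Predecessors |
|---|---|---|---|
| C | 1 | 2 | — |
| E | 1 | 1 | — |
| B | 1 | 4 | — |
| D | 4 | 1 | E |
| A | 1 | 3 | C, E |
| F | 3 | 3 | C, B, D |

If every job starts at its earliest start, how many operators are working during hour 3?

At early start, hour 3 has: D.
Demand: 1 = 1.

1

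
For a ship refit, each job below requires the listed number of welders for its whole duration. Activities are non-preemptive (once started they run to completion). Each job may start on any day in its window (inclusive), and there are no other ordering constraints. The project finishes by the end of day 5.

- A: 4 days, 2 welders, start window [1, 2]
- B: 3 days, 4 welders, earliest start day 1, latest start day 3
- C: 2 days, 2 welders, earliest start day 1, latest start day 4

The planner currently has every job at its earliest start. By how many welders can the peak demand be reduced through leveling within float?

Early-start peak: d1:8  d2:8  d3:6  d4:2  d5:0 ⇒ 8.
Leveled (A@1, B@1, C@4): d1:6  d2:6  d3:6  d4:4  d5:2 ⇒ 6.
Reduction 8 − 6 = 2.

2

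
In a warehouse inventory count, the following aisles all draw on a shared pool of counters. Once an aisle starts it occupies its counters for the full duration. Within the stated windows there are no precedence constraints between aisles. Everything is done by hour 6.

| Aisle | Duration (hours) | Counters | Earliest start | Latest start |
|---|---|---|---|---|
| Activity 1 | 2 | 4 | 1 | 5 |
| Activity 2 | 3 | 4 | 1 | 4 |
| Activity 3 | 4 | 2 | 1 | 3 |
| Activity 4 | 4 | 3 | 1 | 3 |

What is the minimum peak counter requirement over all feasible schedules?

Early-start (Activity 1@1, Activity 2@1, Activity 3@1, Activity 4@1) gives peak 13: h1:13  h2:13  h3:9  h4:5  h5:0  h6:0.
Shift Activity 3→3, Activity 4→3.
Schedule Activity 1@1, Activity 2@1, Activity 3@3, Activity 4@3: h1:8  h2:8  h3:9  h4:5  h5:5  h6:5 — peak 9.

9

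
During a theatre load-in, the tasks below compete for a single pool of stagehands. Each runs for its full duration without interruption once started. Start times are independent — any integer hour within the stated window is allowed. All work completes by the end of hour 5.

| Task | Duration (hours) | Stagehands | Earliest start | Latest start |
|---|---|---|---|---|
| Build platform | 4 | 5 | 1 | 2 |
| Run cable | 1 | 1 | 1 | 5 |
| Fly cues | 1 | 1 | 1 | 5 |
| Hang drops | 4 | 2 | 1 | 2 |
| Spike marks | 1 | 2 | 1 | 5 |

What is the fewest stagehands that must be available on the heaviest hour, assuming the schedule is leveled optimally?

Early-start (Build platform@1, Run cable@1, Fly cues@1, Hang drops@1, Spike marks@1) gives peak 11: h1:11  h2:7  h3:7  h4:7  h5:0.
Shift Hang drops→2, Spike marks→5.
Schedule Build platform@1, Run cable@1, Fly cues@1, Hang drops@2, Spike marks@5: h1:7  h2:7  h3:7  h4:7  h5:4 — peak 7.
Total stagehand-hours = 32 over 5 hours ⇒ peak ≥ ⌈32/5⌉ = 7, so 7 is optimal.

7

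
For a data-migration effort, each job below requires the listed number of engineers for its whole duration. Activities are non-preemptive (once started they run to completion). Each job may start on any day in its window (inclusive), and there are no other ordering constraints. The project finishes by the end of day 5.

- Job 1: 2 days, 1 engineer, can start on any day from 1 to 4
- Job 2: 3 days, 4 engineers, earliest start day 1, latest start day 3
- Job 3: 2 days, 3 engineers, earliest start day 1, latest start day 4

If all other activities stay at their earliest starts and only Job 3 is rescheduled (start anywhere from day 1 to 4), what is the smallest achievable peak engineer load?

5

Job 3@1: d1:8  d2:8  d3:4  d4:0  d5:0 → peak 8
Job 3@2: d1:5  d2:8  d3:7  d4:0  d5:0 → peak 8
Job 3@3: d1:5  d2:5  d3:7  d4:3  d5:0 → peak 7
Job 3@4: d1:5  d2:5  d3:4  d4:3  d5:3 → peak 5
Best is Job 3@4, peak 5.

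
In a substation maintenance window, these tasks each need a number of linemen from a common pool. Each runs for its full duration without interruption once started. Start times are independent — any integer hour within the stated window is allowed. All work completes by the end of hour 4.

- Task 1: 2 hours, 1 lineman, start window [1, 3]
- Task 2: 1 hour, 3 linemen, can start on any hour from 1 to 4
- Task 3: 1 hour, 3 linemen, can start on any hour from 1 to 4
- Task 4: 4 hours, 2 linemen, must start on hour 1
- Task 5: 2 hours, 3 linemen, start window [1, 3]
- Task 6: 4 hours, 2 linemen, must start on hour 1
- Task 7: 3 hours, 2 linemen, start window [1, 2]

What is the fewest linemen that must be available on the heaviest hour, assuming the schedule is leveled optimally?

10

Early-start (Task 1@1, Task 2@1, Task 3@1, Task 4@1, Task 5@1, Task 6@1, Task 7@1) gives peak 16: h1:16  h2:10  h3:6  h4:4.
Shift Task 3→2, Task 5→3.
Schedule Task 1@1, Task 2@1, Task 3@2, Task 4@1, Task 5@3, Task 6@1, Task 7@1: h1:10  h2:10  h3:9  h4:7 — peak 10.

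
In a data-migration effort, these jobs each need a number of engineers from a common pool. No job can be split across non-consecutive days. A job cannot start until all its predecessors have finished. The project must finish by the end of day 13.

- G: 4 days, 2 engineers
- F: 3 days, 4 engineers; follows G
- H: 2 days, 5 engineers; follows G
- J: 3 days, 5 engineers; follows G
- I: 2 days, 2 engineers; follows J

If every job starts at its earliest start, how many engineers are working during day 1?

At early start, day 1 has: G.
Demand: 2 = 2.

2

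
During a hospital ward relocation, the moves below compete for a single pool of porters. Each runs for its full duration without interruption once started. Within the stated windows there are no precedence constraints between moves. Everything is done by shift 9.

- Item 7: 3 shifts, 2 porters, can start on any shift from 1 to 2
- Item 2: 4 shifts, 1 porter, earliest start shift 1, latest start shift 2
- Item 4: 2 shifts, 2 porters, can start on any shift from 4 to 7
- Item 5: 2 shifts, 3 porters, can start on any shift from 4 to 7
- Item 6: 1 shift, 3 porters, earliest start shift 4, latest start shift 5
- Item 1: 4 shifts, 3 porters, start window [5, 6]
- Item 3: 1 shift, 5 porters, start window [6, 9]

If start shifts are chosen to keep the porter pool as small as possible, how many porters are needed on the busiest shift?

Early-start (Item 7@1, Item 2@1, Item 4@4, Item 5@4, Item 6@4, Item 1@5, Item 3@6) gives peak 9: s1:3  s2:3  s3:3  s4:9  s5:8  s6:8  s7:3  s8:3  s9:0.
Shift Item 5→6, Item 3→9.
Schedule Item 7@1, Item 2@1, Item 4@4, Item 5@6, Item 6@4, Item 1@5, Item 3@9: s1:3  s2:3  s3:3  s4:6  s5:5  s6:6  s7:6  s8:3  s9:5 — peak 6.

6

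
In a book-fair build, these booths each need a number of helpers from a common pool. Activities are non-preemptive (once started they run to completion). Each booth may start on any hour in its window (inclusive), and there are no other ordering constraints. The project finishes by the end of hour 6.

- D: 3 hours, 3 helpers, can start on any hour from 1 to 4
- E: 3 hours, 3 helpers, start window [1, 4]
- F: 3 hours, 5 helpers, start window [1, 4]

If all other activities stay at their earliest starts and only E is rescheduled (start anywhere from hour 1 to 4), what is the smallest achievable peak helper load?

8

E@1: h1:11  h2:11  h3:11  h4:0  h5:0  h6:0 → peak 11
E@2: h1:8  h2:11  h3:11  h4:3  h5:0  h6:0 → peak 11
E@3: h1:8  h2:8  h3:11  h4:3  h5:3  h6:0 → peak 11
E@4: h1:8  h2:8  h3:8  h4:3  h5:3  h6:3 → peak 8
Best is E@4, peak 8.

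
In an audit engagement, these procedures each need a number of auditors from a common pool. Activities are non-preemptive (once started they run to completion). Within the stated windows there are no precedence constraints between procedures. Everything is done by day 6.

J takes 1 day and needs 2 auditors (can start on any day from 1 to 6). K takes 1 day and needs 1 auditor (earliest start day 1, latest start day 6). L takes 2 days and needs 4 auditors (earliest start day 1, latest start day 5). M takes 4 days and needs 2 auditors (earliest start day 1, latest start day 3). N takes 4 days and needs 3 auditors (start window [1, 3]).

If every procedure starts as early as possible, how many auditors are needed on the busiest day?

12

Early-start schedule: J@1, K@1, L@1, M@1, N@1.
Load per day: day 1: 12, day 2: 9, day 3: 5, day 4: 5, day 5: 0, day 6: 0.
Peak is 12.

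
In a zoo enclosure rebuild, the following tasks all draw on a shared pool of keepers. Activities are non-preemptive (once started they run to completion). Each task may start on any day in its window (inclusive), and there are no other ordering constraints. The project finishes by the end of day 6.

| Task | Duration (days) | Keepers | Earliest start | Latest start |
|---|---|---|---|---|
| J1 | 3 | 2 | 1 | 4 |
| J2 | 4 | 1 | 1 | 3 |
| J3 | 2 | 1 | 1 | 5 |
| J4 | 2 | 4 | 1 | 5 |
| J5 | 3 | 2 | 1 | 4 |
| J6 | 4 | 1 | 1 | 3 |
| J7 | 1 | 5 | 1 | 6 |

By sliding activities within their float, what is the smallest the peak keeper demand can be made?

Early-start (J1@1, J2@1, J3@1, J4@1, J5@1, J6@1, J7@1) gives peak 16: d1:16  d2:11  d3:6  d4:2  d5:0  d6:0.
Shift J4→4, J6→3, J7→6.
Schedule J1@1, J2@1, J3@1, J4@4, J5@1, J6@3, J7@6: d1:6  d2:6  d3:6  d4:6  d5:5  d6:6 — peak 6.
Total keeper-days = 35 over 6 days ⇒ peak ≥ ⌈35/6⌉ = 6, so 6 is optimal.

6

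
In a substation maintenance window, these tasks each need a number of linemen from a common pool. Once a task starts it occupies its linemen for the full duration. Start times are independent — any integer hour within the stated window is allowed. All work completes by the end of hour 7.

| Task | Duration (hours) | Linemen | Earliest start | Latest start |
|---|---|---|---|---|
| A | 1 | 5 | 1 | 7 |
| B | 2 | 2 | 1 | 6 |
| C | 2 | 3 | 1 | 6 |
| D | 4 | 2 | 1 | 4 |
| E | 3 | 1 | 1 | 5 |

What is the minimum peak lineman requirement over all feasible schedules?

5

Early-start (A@1, B@1, C@1, D@1, E@1) gives peak 13: h1:13  h2:8  h3:3  h4:2  h5:0  h6:0  h7:0.
Shift B→2, C→2, D→4, E→4.
Schedule A@1, B@2, C@2, D@4, E@4: h1:5  h2:5  h3:5  h4:3  h5:3  h6:3  h7:2 — peak 5.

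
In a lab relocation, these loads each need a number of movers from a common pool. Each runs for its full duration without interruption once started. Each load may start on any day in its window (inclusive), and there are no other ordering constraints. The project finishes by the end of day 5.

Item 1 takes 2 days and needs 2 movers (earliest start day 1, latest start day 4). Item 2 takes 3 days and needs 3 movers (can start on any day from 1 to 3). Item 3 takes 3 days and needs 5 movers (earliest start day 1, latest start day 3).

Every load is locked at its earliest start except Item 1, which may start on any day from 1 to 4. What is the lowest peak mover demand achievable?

8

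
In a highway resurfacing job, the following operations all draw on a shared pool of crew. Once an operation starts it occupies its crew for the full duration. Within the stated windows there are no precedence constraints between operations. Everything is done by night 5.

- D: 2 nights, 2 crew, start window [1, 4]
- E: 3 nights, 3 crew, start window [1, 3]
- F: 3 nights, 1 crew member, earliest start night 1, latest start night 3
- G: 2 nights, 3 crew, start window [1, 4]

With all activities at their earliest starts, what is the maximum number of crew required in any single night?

9

Early-start schedule: D@1, E@1, F@1, G@1.
Load per night: night 1: 9, night 2: 9, night 3: 4, night 4: 0, night 5: 0.
Peak is 9.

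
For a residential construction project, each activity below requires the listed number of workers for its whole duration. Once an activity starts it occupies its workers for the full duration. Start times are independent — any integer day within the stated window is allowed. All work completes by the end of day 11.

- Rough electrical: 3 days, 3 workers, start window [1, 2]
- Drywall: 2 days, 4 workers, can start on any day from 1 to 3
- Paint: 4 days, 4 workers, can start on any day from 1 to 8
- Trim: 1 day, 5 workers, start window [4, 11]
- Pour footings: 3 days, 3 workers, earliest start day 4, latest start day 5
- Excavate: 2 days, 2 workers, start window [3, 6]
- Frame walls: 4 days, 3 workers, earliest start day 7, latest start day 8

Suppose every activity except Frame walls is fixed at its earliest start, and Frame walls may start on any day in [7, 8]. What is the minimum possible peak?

14

Frame walls@7: d1:11  d2:11  d3:9  d4:14  d5:3  d6:3  d7:3  d8:3  d9:3  d10:3  d11:0 → peak 14
Frame walls@8: d1:11  d2:11  d3:9  d4:14  d5:3  d6:3  d7:0  d8:3  d9:3  d10:3  d11:3 → peak 14
Best is Frame walls@7, peak 14.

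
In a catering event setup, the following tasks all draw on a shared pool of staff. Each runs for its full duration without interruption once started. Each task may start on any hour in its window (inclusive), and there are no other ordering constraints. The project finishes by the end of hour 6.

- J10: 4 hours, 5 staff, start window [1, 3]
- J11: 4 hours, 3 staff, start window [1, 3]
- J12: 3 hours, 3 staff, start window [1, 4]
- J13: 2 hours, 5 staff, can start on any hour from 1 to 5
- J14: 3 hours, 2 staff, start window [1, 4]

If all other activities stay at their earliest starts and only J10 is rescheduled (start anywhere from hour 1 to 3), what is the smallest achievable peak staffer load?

J10@1: h1:18  h2:18  h3:13  h4:8  h5:0  h6:0 → peak 18
J10@2: h1:13  h2:18  h3:13  h4:8  h5:5  h6:0 → peak 18
J10@3: h1:13  h2:13  h3:13  h4:8  h5:5  h6:5 → peak 13
Best is J10@3, peak 13.

13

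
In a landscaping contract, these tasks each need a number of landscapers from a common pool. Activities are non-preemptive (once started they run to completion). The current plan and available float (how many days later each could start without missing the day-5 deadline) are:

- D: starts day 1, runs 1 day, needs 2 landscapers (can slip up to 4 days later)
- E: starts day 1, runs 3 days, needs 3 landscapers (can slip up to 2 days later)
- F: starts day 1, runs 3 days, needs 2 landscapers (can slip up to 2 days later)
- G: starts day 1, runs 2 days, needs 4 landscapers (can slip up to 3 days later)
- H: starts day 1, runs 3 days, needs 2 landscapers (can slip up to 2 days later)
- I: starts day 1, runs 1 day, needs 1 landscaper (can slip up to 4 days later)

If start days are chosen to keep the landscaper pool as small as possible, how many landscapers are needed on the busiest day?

7

Early-start (D@1, E@1, F@1, G@1, H@1, I@1) gives peak 14: d1:14  d2:11  d3:7  d4:0  d5:0.
Shift G→4, H→2, I→4.
Schedule D@1, E@1, F@1, G@4, H@2, I@4: d1:7  d2:7  d3:7  d4:7  d5:4 — peak 7.
Total landscaper-days = 32 over 5 days ⇒ peak ≥ ⌈32/5⌉ = 7, so 7 is optimal.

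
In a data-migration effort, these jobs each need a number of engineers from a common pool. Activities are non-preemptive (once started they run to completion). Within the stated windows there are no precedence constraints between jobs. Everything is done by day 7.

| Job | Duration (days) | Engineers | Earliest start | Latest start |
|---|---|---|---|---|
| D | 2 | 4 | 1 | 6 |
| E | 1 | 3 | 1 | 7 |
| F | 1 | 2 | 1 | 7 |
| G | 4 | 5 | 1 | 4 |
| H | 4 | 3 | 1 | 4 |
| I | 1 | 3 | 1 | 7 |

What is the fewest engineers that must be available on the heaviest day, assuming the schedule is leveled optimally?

Early-start (D@1, E@1, F@1, G@1, H@1, I@1) gives peak 20: d1:20  d2:12  d3:8  d4:8  d5:0  d6:0  d7:0.
Shift F→2, G→3, H→3, I→7.
Schedule D@1, E@1, F@2, G@3, H@3, I@7: d1:7  d2:6  d3:8  d4:8  d5:8  d6:8  d7:3 — peak 8.

8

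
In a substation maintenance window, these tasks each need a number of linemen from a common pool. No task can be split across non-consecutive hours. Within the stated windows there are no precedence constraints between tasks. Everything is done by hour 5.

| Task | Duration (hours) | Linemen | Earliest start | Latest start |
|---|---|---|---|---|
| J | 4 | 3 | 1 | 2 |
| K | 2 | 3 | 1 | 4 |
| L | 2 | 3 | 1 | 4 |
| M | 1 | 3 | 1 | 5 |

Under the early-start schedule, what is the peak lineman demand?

12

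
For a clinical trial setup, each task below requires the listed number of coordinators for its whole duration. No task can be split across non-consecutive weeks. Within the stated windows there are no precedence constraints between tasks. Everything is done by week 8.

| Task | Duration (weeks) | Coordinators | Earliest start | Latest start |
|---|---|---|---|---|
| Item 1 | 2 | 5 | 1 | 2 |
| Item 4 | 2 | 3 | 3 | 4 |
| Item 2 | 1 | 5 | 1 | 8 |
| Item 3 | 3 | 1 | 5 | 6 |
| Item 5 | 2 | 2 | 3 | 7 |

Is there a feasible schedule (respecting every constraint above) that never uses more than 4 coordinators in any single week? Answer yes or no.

no

The minimum achievable peak is 5; 4 < 5, so no feasible schedule stays within the cap.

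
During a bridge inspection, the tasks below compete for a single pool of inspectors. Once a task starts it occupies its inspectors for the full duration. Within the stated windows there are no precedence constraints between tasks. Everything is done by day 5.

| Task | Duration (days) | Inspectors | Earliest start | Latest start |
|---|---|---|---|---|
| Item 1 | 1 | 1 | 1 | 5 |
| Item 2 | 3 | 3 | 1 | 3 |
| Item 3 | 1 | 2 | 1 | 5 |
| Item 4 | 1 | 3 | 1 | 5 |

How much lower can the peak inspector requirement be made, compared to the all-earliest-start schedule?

Early-start peak: d1:9  d2:3  d3:3  d4:0  d5:0 ⇒ 9.
Leveled (Item 1@1, Item 2@2, Item 3@1, Item 4@5): d1:3  d2:3  d3:3  d4:3  d5:3 ⇒ 3.
Reduction 9 − 3 = 6.

6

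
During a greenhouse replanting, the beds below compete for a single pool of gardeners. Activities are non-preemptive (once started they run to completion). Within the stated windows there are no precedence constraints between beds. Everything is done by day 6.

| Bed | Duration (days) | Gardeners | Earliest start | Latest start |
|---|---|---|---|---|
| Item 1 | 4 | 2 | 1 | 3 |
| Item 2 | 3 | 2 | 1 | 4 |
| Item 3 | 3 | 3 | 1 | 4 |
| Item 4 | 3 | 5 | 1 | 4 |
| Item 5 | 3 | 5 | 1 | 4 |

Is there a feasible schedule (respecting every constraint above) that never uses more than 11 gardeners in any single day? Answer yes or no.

yes

Schedule Item 1@1, Item 2@1, Item 3@4, Item 4@1, Item 5@4: d1:9  d2:9  d3:9  d4:10  d5:8  d6:8 — peak 10 ≤ 11.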